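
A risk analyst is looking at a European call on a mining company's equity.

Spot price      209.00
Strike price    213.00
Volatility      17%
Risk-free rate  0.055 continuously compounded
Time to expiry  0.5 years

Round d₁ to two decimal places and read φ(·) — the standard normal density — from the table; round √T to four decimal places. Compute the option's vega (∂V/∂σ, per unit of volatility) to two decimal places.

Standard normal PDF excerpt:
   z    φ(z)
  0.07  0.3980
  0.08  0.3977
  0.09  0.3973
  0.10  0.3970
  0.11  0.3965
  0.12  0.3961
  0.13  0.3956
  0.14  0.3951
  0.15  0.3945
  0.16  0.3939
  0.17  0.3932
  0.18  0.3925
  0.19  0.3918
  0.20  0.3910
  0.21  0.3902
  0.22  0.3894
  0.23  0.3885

σ√T = 0.17 × 0.7071 = 0.1202
d₁ = [ln(209/213) + (0.055 + ½·0.17²)·0.5] / (σ√T) = (-0.0190 + 0.0347) / 0.1202 = 0.1312 ⇒ 0.13
√T = √0.5 = 0.7071
φ(d₁) = φ(0.13) = 0.3956
vega = S·φ(d₁)·√T = 209·0.3956·0.7071 = 58.4633

58.46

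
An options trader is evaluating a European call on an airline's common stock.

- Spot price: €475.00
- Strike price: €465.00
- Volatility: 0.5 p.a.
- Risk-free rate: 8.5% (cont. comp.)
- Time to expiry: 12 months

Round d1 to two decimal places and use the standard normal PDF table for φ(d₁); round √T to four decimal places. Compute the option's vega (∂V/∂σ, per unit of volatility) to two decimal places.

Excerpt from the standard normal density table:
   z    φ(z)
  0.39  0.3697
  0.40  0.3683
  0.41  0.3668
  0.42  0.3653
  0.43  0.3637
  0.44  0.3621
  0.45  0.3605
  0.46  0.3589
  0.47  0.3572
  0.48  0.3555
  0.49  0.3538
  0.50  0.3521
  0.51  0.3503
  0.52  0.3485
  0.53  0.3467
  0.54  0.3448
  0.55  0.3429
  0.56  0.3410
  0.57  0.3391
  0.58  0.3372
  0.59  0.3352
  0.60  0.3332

170.48

σ√T = 0.5 × 1.0000 = 0.5000
d₁ = [ln(475/465) + (0.085 + ½·0.5²)·1] / (σ√T) = (0.0213 + 0.2100) / 0.5000 = 0.4626 which rounds to 0.46
√T = √1 = 1.0000
φ(d₁) = φ(0.46) = 0.3589
vega = S·φ(d₁)·√T = 475·0.3589·1.0000 = 170.4775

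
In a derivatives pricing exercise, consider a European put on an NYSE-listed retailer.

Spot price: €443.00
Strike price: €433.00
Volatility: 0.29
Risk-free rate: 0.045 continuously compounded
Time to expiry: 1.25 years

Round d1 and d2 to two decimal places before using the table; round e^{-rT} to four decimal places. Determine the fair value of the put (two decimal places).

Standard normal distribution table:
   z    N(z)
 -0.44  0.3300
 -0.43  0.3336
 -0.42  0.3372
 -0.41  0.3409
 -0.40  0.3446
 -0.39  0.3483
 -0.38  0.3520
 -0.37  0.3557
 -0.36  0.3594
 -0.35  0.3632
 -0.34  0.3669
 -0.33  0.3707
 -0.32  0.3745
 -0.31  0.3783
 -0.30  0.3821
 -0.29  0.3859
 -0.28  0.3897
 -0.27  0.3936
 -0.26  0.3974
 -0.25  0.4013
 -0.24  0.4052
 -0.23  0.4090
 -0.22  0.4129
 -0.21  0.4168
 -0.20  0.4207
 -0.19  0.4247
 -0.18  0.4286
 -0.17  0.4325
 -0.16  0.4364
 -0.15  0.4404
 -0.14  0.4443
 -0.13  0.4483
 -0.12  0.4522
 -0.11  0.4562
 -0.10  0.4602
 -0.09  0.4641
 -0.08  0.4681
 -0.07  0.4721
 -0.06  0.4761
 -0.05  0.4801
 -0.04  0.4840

€40.58

σ√T = 0.29·√1.25 = 0.3242
d₁ = [ln(443/433) + (0.045 + 0.29²/2)·1.25] / 0.3242 = [0.0228 + 0.1088] / 0.3242 = 0.4060 → 0.41
d₂ = d₁ − σ√T = 0.4060 − 0.3242 = 0.0818 → 0.08
e^(−rT) = e^(−0.045·1.25) = 0.9453
P = 433·0.9453·N(-0.08) − 443·N(-0.41) = 433·0.9453·0.4681 − 443·0.3409 = 191.6003 − 151.0187 = 40.5816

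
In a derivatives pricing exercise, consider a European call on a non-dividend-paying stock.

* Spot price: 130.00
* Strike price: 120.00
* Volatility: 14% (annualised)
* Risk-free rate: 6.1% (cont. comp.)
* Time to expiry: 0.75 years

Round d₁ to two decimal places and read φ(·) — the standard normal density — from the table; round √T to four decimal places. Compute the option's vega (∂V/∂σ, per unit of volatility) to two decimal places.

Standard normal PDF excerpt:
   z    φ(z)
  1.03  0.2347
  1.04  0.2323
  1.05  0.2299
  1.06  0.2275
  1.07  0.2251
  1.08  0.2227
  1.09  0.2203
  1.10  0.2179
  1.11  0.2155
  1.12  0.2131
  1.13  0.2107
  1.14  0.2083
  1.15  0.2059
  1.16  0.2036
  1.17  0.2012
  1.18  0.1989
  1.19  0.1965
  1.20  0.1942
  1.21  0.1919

24.53

σ√T = 0.14 × 0.8660 = 0.1212
d₁ = [ln(130/120) + (0.061 + 0.14²/2)·0.75] / 0.1212 = [0.0800 + 0.0531] / 0.1212 = 1.0981 which rounds to 1.10
√T = √0.75 = 0.8660
φ(d₁) = φ(1.10) = 0.2179
vega = S·φ(d₁)·√T = 130·0.2179·0.8660 = 24.5312
(Vega is the same for a European call and put with the same parameters.)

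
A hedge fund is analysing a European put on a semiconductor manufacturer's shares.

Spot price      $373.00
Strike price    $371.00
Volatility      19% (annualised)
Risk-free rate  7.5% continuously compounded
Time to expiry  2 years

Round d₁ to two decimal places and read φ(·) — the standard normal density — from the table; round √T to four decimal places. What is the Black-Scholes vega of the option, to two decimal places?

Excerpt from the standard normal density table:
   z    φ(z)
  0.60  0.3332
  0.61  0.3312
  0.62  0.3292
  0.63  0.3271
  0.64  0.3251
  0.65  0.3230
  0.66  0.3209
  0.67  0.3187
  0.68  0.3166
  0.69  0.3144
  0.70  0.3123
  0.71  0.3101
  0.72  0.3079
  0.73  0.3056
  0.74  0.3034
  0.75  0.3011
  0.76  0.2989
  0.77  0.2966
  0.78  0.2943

σ√T = 0.19·√2 = 0.2687
d₁ = [ln(373/371) + (0.075 + 0.19²/2)·2] / 0.2687 = [0.0054 + 0.1861] / 0.2687 = 0.7126 ⇒ 0.71
√T = √2 = 1.4142
φ(d₁) = φ(0.71) = 0.3101
vega = S·φ(d₁)·√T = 373·0.3101·1.4142 = 163.5767
(Vega is the same for a European call and put with the same parameters.)

163.58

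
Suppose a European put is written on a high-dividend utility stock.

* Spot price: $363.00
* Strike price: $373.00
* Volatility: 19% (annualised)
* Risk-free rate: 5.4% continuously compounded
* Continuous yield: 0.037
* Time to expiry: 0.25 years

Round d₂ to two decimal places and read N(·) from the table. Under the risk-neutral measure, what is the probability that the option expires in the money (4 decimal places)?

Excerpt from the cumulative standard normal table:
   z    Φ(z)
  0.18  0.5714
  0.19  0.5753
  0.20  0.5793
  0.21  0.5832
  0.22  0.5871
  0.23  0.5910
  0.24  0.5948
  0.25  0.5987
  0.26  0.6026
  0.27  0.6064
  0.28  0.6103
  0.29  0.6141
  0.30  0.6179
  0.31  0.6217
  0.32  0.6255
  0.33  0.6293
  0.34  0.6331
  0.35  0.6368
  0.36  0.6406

T = 0.25;  σ√T = 0.0950
d₁ = [ln(363/373) + (0.054 − 0.037 + ½·0.19²)·0.25] / (σ√T) = (-0.0272 + 0.0088) / 0.0950 = -0.1938 ⇒ -0.19
d₂ = -0.1938 − 0.0950 = -0.2888 ⇒ -0.29
Pr(exercise) under Q = N(−d₂) = N(0.29) = 0.6141

0.6141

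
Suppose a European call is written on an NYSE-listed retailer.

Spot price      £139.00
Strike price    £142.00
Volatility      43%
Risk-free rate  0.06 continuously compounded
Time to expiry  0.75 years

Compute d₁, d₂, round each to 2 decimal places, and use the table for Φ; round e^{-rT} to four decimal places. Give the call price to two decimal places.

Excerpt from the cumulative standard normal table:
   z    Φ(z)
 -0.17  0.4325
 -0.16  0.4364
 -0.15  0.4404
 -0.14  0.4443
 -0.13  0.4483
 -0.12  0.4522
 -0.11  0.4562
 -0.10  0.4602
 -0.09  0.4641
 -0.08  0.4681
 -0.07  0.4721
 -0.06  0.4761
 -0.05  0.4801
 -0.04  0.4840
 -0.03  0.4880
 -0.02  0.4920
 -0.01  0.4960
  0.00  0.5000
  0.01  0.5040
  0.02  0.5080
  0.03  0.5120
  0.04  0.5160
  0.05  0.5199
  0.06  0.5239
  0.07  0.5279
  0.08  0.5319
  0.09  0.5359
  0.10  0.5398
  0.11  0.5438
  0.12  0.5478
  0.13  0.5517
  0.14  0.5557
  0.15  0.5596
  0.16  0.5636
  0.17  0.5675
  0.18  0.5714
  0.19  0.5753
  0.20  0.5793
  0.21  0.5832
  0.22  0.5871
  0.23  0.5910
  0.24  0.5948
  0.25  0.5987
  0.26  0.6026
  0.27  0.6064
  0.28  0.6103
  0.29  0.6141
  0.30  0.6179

T = 0.75;  σ√T = 0.3724
d₁ = [ln(139/142) + (0.06 + ½·0.43²)·0.75] / (σ√T) = (-0.0214 + 0.1143) / 0.3724 = 0.2497 ≈ 0.25
d₂ = 0.2497 − 0.3724 = -0.1227 ≈ -0.12
exp(−rT) = exp(−0.06·0.75) = 0.9560
C = 139·N(0.25) − 142·0.9560·N(-0.12) = 139·0.5987 − 142·0.9560·0.4522 = 83.2193 − 61.3871 = 21.8322

£21.83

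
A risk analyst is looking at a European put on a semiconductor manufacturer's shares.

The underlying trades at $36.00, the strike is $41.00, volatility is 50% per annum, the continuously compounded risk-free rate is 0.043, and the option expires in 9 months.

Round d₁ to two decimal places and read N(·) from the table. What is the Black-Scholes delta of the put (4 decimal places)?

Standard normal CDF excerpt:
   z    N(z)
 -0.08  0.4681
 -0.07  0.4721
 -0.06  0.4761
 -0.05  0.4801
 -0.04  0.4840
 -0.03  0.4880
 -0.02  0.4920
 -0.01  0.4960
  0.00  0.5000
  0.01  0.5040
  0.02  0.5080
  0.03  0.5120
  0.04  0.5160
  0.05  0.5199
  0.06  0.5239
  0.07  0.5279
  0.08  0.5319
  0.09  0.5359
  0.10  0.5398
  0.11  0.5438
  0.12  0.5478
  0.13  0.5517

-0.5040

T = 0.75;  σ√T = 0.4330
d₁ = [ln(36/41) + (0.043 + ½·0.5²)·0.75] / (σ√T) = (-0.1301 + 0.1260) / 0.4330 = -0.0094 ⇒ -0.01
N(d₁) = N(-0.01) = 0.4960
Δ_put = N(d₁) − 1 = 0.4960 − 1 = -0.5040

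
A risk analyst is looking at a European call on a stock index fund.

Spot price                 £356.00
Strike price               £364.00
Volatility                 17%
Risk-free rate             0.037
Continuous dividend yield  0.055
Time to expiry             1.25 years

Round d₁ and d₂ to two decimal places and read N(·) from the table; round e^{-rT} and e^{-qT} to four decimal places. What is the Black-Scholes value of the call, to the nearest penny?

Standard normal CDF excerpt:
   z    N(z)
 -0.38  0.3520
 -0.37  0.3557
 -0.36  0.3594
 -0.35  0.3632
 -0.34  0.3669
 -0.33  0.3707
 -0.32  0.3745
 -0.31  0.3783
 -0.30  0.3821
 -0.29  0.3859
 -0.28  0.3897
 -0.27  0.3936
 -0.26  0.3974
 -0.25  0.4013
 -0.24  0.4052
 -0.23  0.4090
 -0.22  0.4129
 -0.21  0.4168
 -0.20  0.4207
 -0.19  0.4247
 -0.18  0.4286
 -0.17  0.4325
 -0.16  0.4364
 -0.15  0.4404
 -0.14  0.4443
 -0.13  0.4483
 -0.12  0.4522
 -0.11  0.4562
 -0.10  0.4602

σ√T = 0.17 × 1.1180 = 0.1901
d₁ = [ln(356/364) + (0.037 − 0.055 + 0.17²/2)·1.25] / 0.1901 = [-0.0222 − 0.0044] / 0.1901 = -0.1403 which rounds to -0.14
d₂ = d₁ − σ√T = -0.1403 − 0.1901 = -0.3303 which rounds to -0.33
exp(−qT) = exp(−0.055·1.25) = 0.9336;  exp(−rT) = exp(−0.037·1.25) = 0.9548
N(d₁) = N(-0.14) = 0.4443;  N(d₂) = N(-0.33) = 0.3707
C = 356·0.9336·0.4443 − 364·0.9548·0.3707 = 147.6683 − 128.8357 = 18.8325

£18.83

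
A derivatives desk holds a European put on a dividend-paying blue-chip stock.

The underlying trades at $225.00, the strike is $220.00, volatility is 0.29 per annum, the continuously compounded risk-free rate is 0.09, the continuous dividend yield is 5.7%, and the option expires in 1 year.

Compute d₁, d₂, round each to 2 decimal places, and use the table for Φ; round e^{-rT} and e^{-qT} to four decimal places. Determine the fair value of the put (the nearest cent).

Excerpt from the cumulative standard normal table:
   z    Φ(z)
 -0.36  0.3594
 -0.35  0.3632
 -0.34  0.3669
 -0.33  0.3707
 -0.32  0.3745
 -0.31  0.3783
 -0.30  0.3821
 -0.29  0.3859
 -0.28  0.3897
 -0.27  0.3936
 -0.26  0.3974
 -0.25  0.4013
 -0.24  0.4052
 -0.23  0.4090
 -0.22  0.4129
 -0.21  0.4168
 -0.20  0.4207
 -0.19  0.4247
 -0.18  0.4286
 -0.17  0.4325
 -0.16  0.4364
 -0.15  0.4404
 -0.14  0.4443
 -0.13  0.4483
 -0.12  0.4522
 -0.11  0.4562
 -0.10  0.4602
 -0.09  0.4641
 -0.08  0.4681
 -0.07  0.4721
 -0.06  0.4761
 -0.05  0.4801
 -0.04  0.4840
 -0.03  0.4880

T = 1;  σ√T = 0.2900
ln(S/K) + (r − q + σ²/2)T = ln(225/220) + (0.09 − 0.057 + 0.29²/2)·1 = 0.0225 + 0.0750 = 0.0975
d₁ = 0.0975 / 0.2900 = 0.3363 ⇒ 0.34
d₂ = d₁ − σ√T = 0.3363 − 0.2900 = 0.0463 ⇒ 0.05
exp(−qT) = exp(−0.057·1) = 0.9446;  exp(−rT) = exp(−0.09·1) = 0.9139
P = 220·0.9139·N(-0.05) − 225·0.9446·N(-0.34) = 220·0.9139·0.4801 − 225·0.9446·0.3669 = 96.5279 − 77.9791 = 18.5489

$18.55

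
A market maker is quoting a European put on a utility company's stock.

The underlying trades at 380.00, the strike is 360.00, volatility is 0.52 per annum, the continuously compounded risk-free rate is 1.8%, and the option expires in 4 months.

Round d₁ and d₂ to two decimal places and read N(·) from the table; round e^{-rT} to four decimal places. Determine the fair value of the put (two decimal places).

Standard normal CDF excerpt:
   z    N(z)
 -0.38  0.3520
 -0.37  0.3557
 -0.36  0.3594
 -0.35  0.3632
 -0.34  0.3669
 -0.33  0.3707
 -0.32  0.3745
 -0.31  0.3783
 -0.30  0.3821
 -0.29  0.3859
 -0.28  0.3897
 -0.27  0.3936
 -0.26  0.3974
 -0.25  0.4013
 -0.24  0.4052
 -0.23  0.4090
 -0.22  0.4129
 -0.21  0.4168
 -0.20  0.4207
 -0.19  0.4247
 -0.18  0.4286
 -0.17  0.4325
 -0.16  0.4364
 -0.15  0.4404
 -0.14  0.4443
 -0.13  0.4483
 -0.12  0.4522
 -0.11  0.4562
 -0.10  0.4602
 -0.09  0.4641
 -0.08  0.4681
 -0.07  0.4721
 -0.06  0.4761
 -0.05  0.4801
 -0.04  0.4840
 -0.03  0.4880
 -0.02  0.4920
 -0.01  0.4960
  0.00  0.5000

33.78

T = 0.3333;  σ√T = 0.3002
d₁ = [ln(380/360) + (0.018 + 0.52²/2)·0.3333] / 0.3002 = [0.0541 + 0.0511] / 0.3002 = 0.3502 → 0.35
d₂ = d₁ − σ√T = 0.3502 − 0.3002 = 0.0500 → 0.05
e^(−rT) = e^(−0.018·0.3333) = 0.9940
P = 360·0.9940·N(-0.05) − 380·N(-0.35) = 360·0.9940·0.4801 − 380·0.3632 = 171.7990 − 138.0160 = 33.7830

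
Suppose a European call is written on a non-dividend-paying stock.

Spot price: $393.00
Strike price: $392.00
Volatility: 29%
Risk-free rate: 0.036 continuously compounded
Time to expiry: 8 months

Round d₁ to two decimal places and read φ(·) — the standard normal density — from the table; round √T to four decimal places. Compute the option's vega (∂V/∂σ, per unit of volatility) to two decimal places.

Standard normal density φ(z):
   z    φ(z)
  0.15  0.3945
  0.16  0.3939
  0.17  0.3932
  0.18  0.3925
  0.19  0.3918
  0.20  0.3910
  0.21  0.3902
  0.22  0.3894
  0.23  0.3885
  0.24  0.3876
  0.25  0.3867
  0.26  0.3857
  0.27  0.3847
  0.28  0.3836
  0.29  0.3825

124.66

σ√T = 0.29 × 0.8165 = 0.2368
ln(S/K) + (r + σ²/2)T = ln(393/392) + (0.036 + 0.29²/2)·0.6667 = 0.0025 + 0.0520 = 0.0546
d₁ = 0.0546 / 0.2368 = 0.2305 ≈ 0.23
√T = √0.6667 = 0.8165
φ(d₁) = φ(0.23) = 0.3885
vega = S·φ(d₁)·√T = 393·0.3885·0.8165 = 124.6636
(Call and put vega coincide under Black-Scholes.)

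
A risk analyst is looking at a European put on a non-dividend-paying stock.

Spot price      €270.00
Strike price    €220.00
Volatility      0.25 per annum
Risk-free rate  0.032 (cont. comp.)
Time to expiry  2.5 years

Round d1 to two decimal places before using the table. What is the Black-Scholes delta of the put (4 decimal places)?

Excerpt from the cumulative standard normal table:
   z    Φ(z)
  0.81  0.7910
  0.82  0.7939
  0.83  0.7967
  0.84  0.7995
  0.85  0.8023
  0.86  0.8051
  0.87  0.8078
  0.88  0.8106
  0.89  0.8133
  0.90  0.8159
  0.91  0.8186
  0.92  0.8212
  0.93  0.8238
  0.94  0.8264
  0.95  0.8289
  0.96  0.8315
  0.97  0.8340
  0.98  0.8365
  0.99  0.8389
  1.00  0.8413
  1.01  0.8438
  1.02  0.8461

T = 2.5;  σ√T = 0.3953
ln(S/K) + (r + σ²/2)T = ln(270/220) + (0.032 + 0.25²/2)·2.5 = 0.2048 + 0.1581 = 0.3629
d₁ = 0.3629 / 0.3953 = 0.9181 ⇒ 0.92
N(d₁) = N(0.92) = 0.8212
Δ_put = N(d₁) − 1 = 0.8212 − 1 = -0.1788

-0.1788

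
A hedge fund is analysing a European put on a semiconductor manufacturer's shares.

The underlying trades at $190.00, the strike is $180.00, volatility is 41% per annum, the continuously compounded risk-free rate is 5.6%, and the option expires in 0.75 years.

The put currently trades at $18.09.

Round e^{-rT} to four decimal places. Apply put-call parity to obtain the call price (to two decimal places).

$35.49

e^(−rT) = e^(−0.056·0.75) = 0.9589
Put-call parity: C − P = S − K·e^(−rT) = 190 − 180·0.9589 = 190 − 172.6020 = 17.3980
C = P + (C − P) = 18.09 + (17.3980) = 35.4880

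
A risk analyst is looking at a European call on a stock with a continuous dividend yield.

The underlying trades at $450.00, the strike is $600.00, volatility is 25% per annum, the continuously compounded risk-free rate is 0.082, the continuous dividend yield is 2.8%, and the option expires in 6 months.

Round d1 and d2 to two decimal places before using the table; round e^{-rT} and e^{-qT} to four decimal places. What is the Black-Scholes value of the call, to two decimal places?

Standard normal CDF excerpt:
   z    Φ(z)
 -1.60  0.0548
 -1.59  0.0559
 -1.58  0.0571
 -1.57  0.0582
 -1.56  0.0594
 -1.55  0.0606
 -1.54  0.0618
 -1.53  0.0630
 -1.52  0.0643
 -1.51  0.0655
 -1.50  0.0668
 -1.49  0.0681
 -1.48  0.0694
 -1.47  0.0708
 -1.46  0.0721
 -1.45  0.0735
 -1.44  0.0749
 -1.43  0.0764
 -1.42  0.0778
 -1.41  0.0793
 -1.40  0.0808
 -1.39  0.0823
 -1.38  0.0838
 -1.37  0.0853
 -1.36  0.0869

$2.31

σ√T = 0.25·√0.5 = 0.1768
d₁ = [ln(450/600) + (0.082 − 0.028 + 0.25²/2)·0.5] / 0.1768 = [-0.2877 + 0.0426] / 0.1768 = -1.3863 → -1.39
d₂ = d₁ − σ√T = -1.3863 − 0.1768 = -1.5630 → -1.56
e^(−qT) = e^(−0.028·0.5) = 0.9861;  e^(−rT) = e^(−0.082·0.5) = 0.9598
N(d₁) = N(-1.39) = 0.0823;  N(d₂) = N(-1.56) = 0.0594
C = 450·0.9861·0.0823 − 600·0.9598·0.0594 = 36.5202 − 34.2073 = 2.3129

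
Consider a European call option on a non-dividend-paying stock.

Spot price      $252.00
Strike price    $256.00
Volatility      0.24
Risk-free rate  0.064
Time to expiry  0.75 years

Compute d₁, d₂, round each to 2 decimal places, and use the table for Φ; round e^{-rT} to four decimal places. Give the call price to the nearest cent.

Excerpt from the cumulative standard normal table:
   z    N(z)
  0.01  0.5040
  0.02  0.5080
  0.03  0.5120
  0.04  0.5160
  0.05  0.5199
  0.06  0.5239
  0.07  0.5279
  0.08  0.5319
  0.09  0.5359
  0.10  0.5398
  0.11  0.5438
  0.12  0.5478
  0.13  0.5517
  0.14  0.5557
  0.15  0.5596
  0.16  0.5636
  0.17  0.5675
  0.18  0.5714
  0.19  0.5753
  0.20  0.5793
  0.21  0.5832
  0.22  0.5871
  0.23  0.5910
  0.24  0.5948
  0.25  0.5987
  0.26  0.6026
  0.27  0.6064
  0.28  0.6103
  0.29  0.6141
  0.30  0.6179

σ√T = 0.24·√0.75 = 0.2078
ln(S/K) + (r + σ²/2)T = ln(252/256) + (0.064 + 0.24²/2)·0.75 = -0.0157 + 0.0696 = 0.0539
d₁ = 0.0539 / 0.2078 = 0.2591 ⇒ 0.26
d₂ = d₁ − σ√T = 0.2591 − 0.2078 = 0.0512 ⇒ 0.05
e^(−rT) = e^(−0.064·0.75) = 0.9531
N(d₁) = N(0.26) = 0.6026;  N(d₂) = N(0.05) = 0.5199
C = 252·0.6026 − 256·0.9531·0.5199 = 151.8552 − 126.8523 = 25.0029

$25.00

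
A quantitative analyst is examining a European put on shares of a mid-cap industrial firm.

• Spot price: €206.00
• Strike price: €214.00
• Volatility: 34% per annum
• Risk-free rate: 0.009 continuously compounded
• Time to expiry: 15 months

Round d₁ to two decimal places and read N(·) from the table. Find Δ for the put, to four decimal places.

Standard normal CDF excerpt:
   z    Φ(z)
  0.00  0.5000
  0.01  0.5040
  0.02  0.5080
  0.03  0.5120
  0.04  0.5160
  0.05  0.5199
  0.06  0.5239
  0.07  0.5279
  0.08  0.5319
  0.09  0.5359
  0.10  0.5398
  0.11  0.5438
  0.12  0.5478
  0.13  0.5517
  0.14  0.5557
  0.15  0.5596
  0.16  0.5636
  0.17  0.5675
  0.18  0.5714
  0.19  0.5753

-0.4522

T = 1.25;  σ√T = 0.3801
d₁ = [ln(206/214) + (0.009 + 0.34²/2)·1.25] / 0.3801 = [-0.0381 + 0.0835] / 0.3801 = 0.1194 which rounds to 0.12
N(d₁) = N(0.12) = 0.5478
Δ_put = N(d₁) − 1 = 0.5478 − 1 = -0.4522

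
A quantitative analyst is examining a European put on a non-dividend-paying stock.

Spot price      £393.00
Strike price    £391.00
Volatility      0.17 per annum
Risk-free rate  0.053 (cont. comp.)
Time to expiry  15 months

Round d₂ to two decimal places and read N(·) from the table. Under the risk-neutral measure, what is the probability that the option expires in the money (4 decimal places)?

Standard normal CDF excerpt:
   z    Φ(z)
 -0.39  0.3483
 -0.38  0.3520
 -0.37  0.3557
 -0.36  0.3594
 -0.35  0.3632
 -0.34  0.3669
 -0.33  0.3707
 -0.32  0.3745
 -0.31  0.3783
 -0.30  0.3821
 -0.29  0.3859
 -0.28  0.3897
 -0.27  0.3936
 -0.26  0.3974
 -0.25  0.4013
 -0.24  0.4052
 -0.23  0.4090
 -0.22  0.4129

σ√T = 0.17·√1.25 = 0.1901
d₁ = [ln(393/391) + (0.053 + 0.17²/2)·1.25] / 0.1901 = [0.0051 + 0.0843] / 0.1901 = 0.4704 which rounds to 0.47
d₂ = d₁ − σ√T = 0.4704 − 0.1901 = 0.2804 which rounds to 0.28
Pr(exercise) under Q = N(−d₂) = N(-0.28) = 0.3897

0.3897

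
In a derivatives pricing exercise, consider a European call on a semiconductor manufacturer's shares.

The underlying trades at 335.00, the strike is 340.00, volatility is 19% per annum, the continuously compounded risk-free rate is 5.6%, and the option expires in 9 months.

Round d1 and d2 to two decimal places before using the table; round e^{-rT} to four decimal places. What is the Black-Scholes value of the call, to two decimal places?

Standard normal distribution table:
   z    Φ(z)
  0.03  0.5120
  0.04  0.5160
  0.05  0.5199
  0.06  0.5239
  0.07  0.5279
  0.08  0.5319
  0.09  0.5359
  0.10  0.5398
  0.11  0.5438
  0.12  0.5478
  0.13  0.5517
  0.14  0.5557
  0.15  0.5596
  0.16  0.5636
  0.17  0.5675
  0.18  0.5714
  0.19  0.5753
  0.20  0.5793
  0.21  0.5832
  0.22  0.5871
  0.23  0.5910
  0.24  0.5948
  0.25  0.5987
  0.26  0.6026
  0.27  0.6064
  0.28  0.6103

27.15

σ√T = 0.19 × 0.8660 = 0.1645
d₁ = [ln(335/340) + (0.056 + ½·0.19²)·0.75] / (σ√T) = (-0.0148 + 0.0555) / 0.1645 = 0.2475 which rounds to 0.25
d₂ = 0.2475 − 0.1645 = 0.0829 which rounds to 0.08
e^(−rT) = e^(−0.056·0.75) = 0.9589
C = 335·N(0.25) − 340·0.9589·N(0.08) = 335·0.5987 − 340·0.9589·0.5319 = 200.5645 − 173.4132 = 27.1513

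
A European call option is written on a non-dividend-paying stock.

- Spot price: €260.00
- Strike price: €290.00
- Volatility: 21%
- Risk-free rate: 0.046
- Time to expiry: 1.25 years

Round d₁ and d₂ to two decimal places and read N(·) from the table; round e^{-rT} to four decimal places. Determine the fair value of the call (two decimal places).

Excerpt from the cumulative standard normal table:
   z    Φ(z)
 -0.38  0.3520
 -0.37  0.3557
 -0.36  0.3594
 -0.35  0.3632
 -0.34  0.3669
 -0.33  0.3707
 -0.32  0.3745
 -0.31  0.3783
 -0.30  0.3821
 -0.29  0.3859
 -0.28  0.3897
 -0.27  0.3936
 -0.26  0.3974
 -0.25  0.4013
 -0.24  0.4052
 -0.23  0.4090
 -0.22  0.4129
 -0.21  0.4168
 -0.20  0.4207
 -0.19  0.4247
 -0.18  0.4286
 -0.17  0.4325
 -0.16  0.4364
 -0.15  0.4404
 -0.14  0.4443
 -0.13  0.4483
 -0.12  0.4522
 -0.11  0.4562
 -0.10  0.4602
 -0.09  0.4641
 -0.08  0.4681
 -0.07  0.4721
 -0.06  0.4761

€19.20

T = 1.25;  σ√T = 0.2348
d₁ = [ln(260/290) + (0.046 + 0.21²/2)·1.25] / 0.2348 = [-0.1092 + 0.0851] / 0.2348 = -0.1028 → -0.10
d₂ = d₁ − σ√T = -0.1028 − 0.2348 = -0.3376 → -0.34
exp(−rT) = exp(−0.046·1.25) = 0.9441
N(d₁) = N(-0.10) = 0.4602;  N(d₂) = N(-0.34) = 0.3669
C = 260·0.4602 − 290·0.9441·0.3669 = 119.6520 − 100.4532 = 19.1988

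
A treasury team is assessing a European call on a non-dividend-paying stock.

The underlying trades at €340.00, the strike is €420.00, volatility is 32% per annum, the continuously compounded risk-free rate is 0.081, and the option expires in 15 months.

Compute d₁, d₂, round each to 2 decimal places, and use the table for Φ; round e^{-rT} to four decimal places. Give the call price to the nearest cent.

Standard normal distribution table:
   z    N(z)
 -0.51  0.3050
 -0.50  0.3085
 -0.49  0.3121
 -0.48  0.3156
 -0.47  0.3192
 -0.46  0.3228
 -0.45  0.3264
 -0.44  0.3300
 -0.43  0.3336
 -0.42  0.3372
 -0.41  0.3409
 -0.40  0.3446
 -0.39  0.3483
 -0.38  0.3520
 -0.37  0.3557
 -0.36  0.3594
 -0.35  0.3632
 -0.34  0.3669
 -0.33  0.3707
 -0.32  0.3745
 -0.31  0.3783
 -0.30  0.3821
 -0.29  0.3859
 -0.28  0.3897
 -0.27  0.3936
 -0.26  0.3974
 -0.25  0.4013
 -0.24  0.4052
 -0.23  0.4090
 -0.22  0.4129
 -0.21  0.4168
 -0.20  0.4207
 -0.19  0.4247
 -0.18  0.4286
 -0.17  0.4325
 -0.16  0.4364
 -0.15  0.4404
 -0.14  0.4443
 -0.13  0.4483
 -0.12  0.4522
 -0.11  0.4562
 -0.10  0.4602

€33.96

T = 1.25;  σ√T = 0.3578
ln(S/K) + (r + σ²/2)T = ln(340/420) + (0.081 + 0.32²/2)·1.25 = -0.2113 + 0.1653 = -0.0461
d₁ = -0.0461 / 0.3578 = -0.1287 ≈ -0.13
d₂ = d₁ − σ√T = -0.1287 − 0.3578 = -0.4865 ≈ -0.49
exp(−rT) = exp(−0.081·1.25) = 0.9037
C = 340·N(-0.13) − 420·0.9037·N(-0.49) = 340·0.4483 − 420·0.9037·0.3121 = 152.4220 − 118.4588 = 33.9632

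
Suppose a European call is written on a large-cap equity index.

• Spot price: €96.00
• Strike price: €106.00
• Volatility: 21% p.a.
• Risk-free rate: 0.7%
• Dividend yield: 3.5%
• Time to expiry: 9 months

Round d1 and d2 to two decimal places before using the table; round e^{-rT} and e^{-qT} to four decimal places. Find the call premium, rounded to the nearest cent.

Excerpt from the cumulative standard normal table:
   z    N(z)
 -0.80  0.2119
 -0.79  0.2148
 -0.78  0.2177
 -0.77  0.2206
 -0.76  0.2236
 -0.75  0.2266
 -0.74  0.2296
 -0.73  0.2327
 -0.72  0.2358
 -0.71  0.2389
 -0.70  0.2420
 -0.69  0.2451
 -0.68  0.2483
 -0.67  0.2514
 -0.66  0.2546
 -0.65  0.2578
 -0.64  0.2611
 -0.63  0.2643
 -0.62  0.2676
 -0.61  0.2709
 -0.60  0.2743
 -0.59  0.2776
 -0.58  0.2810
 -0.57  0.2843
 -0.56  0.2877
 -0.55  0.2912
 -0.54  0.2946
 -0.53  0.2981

€2.69

σ√T = 0.21·√0.75 = 0.1819
ln(S/K) + (r − q + σ²/2)T = ln(96/106) + (0.007 − 0.035 + 0.21²/2)·0.75 = -0.0991 − 0.0045 = -0.1036
d₁ = -0.1036 / 0.1819 = -0.5694 which rounds to -0.57
d₂ = d₁ − σ√T = -0.5694 − 0.1819 = -0.7513 which rounds to -0.75
exp(−qT) = exp(−0.035·0.75) = 0.9741;  exp(−rT) = exp(−0.007·0.75) = 0.9948
C = 96·0.9741·N(-0.57) − 106·0.9948·N(-0.75) = 96·0.9741·0.2843 − 106·0.9948·0.2266 = 26.5859 − 23.8947 = 2.6912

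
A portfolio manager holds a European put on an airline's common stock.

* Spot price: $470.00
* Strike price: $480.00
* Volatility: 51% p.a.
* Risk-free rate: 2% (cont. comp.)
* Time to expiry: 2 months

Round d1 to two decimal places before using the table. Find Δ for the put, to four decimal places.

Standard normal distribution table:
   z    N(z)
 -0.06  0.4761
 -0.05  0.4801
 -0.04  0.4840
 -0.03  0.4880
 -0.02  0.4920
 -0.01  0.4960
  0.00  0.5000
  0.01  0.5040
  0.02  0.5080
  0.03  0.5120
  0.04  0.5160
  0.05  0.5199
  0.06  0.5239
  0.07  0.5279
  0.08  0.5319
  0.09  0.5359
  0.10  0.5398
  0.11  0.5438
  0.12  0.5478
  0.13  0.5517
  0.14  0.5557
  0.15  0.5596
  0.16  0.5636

σ√T = 0.51·√0.1667 = 0.2082
d₁ = [ln(470/480) + (0.02 + ½·0.51²)·0.1667] / (σ√T) = (-0.0211 + 0.0250) / 0.2082 = 0.0190 ≈ 0.02
N(d₁) = N(0.02) = 0.5080
Δ_put = N(d₁) − 1 = 0.5080 − 1 = -0.4920

-0.4920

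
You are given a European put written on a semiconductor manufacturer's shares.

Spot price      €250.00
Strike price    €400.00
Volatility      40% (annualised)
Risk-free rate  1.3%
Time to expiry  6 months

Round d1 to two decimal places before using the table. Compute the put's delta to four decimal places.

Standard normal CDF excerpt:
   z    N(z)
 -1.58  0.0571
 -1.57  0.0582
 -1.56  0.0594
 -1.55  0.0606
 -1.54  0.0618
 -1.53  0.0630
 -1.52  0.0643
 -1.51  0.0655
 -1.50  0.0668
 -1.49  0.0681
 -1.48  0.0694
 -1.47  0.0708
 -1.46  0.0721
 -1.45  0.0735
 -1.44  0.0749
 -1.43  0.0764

T = 0.5;  σ√T = 0.2828
d₁ = [ln(250/400) + (0.013 + ½·0.4²)·0.5] / (σ√T) = (-0.4700 + 0.0465) / 0.2828 = -1.4973 → -1.50
N(d₁) = N(-1.50) = 0.0668
Δ_put = N(d₁) − 1 = 0.0668 − 1 = -0.9332

-0.9332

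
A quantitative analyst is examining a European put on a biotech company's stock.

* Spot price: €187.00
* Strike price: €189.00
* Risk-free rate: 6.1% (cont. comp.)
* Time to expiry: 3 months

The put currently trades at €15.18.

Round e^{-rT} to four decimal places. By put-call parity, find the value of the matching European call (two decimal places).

€16.03

e^(−rT) = e^(−0.061·0.25) = 0.9849
Put-call parity: C − P = S − K·e^(−rT) = 187 − 189·0.9849 = 187 − 186.1461 = 0.8539
C = P + (C − P) = 15.18 + (0.8539) = 16.0339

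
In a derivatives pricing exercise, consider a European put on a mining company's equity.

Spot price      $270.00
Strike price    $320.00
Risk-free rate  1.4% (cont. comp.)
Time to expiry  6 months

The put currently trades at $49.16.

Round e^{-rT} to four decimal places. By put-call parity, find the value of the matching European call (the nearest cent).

e^(−rT) = e^(−0.014·0.5) = 0.9930
Put-call parity: C − P = S − K·e^(−rT) = 270 − 320·0.9930 = 270 − 317.7600 = -47.7600
C = P + (C − P) = 49.16 + (-47.7600) = 1.4000

$1.40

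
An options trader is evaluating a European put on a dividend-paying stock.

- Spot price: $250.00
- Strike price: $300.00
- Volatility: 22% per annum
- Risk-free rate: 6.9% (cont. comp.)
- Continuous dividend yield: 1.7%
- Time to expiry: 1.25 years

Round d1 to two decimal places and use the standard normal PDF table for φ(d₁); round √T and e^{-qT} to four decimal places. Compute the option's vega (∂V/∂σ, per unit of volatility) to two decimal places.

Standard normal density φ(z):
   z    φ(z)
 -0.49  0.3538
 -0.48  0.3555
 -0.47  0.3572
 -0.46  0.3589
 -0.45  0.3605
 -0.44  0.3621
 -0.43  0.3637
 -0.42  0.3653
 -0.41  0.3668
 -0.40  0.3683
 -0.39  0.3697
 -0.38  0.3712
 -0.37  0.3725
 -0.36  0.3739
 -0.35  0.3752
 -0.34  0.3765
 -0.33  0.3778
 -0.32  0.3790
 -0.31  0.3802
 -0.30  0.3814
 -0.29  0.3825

102.67

σ√T = 0.22 × 1.1180 = 0.2460
d₁ = [ln(250/300) + (0.069 − 0.017 + 0.22²/2)·1.25] / 0.2460 = [-0.1823 + 0.0953] / 0.2460 = -0.3540 → -0.35
√T = √1.25 = 1.1180
φ(d₁) = φ(-0.35) = 0.3752
exp(−qT) = exp(−0.017·1.25) = 0.9790
vega = S·exp(−qT)·φ(d₁)·√T = 250·0.9790·0.3752·1.1180 = 102.6662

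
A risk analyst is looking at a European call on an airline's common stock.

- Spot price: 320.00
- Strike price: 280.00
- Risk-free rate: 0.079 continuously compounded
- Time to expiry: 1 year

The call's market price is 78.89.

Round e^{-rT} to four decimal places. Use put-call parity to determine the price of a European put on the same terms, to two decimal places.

e^(−rT) = e^(−0.079·1) = 0.9240
Put-call parity: C − P = S − K·e^(−rT) = 320 − 280·0.9240 = 320 − 258.7200 = 61.2800
P = C − (C − P) = 78.89 − (61.2800) = 17.6100

17.61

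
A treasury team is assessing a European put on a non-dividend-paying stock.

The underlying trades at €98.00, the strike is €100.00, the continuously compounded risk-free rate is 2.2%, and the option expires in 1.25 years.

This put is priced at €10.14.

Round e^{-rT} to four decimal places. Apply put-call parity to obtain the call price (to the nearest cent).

€10.85

e^(−rT) = e^(−0.022·1.25) = 0.9729
Put-call parity: C − P = S − K·e^(−rT) = 98 − 100·0.9729 = 98 − 97.2900 = 0.7100
C = P + (C − P) = 10.14 + (0.7100) = 10.8500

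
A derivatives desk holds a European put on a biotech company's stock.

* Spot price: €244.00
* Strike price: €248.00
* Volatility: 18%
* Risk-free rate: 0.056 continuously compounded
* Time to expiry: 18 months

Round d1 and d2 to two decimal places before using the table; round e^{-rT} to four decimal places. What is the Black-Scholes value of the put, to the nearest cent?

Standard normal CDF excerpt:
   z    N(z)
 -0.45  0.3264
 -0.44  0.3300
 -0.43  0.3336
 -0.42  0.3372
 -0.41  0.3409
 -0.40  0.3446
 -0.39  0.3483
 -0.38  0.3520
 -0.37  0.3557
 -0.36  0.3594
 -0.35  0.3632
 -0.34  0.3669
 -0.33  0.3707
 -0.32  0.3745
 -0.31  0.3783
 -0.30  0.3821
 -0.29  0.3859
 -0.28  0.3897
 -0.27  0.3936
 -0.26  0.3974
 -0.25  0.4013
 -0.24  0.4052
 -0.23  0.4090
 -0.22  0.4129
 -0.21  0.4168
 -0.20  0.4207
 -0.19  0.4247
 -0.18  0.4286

€13.65

T = 1.5;  σ√T = 0.2205
d₁ = [ln(244/248) + (0.056 + ½·0.18²)·1.5] / (σ√T) = (-0.0163 + 0.1083) / 0.2205 = 0.4175 which rounds to 0.42
d₂ = 0.4175 − 0.2205 = 0.1970 which rounds to 0.20
e^(−rT) = e^(−0.056·1.5) = 0.9194
N(−d₂) = N(-0.20) = 0.4207;  N(−d₁) = N(-0.42) = 0.3372
P = 248·0.9194·0.4207 − 244·0.3372 = 95.9243 − 82.2768 = 13.6475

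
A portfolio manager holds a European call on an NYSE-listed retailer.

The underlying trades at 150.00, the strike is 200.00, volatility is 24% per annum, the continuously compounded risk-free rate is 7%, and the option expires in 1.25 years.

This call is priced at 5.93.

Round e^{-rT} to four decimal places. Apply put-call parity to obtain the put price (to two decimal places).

39.17

exp(−rT) = exp(−0.07·1.25) = 0.9162
Put-call parity: C − P = S − K·e^(−rT) = 150 − 200·0.9162 = 150 − 183.2400 = -33.2400
P = C − (C − P) = 5.93 − (-33.2400) = 39.1700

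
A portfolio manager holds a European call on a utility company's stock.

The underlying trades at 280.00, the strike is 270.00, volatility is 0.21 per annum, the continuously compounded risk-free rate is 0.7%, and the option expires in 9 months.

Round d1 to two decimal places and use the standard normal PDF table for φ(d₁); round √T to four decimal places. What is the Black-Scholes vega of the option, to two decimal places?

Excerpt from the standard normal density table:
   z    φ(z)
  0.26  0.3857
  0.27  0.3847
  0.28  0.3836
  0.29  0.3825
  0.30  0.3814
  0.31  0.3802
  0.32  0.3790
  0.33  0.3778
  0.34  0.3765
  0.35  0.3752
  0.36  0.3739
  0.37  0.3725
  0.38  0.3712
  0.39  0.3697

T = 0.75;  σ√T = 0.1819
ln(S/K) + (r + σ²/2)T = ln(280/270) + (0.007 + 0.21²/2)·0.75 = 0.0364 + 0.0218 = 0.0582
d₁ = 0.0582 / 0.1819 = 0.3198 ⇒ 0.32
√T = √0.75 = 0.8660
φ(d₁) = φ(0.32) = 0.3790
vega = S·φ(d₁)·√T = 280·0.3790·0.8660 = 91.8999

91.90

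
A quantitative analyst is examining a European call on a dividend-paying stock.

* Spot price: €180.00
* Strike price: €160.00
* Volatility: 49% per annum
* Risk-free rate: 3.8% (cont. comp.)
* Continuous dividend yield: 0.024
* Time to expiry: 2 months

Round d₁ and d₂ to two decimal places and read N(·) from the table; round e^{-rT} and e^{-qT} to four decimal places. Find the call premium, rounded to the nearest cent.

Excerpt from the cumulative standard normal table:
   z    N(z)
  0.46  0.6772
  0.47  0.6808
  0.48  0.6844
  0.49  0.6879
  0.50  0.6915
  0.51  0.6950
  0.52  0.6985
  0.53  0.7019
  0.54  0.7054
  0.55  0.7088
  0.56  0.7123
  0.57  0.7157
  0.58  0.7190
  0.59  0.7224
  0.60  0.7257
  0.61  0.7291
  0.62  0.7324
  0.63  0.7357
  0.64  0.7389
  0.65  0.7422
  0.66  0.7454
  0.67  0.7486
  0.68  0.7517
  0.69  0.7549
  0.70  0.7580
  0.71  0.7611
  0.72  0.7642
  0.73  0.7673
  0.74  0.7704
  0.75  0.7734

€25.95

σ√T = 0.49 × 0.4082 = 0.2000
d₁ = [ln(180/160) + (0.038 − 0.024 + ½·0.49²)·0.1667] / (σ√T) = (0.1178 + 0.0223) / 0.2000 = 0.7005 → 0.70
d₂ = 0.7005 − 0.2000 = 0.5004 → 0.50
exp(−qT) = exp(−0.024·0.1667) = 0.9960;  exp(−rT) = exp(−0.038·0.1667) = 0.9937
N(d₁) = N(0.70) = 0.7580;  N(d₂) = N(0.50) = 0.6915
C = 180·0.9960·0.7580 − 160·0.9937·0.6915 = 135.8942 − 109.9430 = 25.9513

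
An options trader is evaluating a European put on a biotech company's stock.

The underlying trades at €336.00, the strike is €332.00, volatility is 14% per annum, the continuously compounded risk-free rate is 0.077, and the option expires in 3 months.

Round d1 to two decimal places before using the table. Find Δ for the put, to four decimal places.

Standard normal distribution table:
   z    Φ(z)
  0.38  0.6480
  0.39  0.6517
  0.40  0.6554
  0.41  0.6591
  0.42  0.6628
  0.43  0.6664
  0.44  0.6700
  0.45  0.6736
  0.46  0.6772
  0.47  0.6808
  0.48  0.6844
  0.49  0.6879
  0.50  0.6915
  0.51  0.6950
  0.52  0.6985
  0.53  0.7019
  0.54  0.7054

T = 0.25;  σ√T = 0.0700
d₁ = [ln(336/332) + (0.077 + 0.14²/2)·0.25] / 0.0700 = [0.0120 + 0.0217] / 0.0700 = 0.4811 which rounds to 0.48
N(d₁) = N(0.48) = 0.6844
Δ_put = N(d₁) − 1 = 0.6844 − 1 = -0.3156

-0.3156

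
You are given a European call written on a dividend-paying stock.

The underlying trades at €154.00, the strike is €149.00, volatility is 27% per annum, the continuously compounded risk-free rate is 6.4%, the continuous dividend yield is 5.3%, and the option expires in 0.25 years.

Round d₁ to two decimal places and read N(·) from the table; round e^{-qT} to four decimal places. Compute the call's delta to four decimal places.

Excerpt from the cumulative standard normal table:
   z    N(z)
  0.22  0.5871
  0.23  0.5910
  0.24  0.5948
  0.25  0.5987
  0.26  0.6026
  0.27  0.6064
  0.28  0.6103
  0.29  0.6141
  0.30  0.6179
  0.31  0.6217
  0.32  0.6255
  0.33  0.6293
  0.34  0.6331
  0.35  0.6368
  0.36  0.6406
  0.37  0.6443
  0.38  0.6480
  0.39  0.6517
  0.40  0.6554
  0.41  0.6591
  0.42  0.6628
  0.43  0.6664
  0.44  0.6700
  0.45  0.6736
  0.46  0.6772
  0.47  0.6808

0.6210

T = 0.25;  σ√T = 0.1350
ln(S/K) + (r − q + σ²/2)T = ln(154/149) + (0.064 − 0.053 + 0.27²/2)·0.25 = 0.0330 + 0.0119 = 0.0449
d₁ = 0.0449 / 0.1350 = 0.3324 → 0.33
N(d₁) = N(0.33) = 0.6293
Δ_call = e^(−qT)·N(d₁) = 0.9868·0.6293 = 0.6210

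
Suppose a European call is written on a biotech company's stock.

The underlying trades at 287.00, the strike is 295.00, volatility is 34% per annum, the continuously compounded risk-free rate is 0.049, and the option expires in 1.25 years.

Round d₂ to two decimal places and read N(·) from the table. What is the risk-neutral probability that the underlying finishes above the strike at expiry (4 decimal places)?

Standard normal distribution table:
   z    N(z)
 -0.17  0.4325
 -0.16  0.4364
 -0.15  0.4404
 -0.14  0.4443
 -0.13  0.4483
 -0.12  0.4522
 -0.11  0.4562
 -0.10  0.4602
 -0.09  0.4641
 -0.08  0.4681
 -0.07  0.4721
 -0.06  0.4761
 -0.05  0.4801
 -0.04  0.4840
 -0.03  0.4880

σ√T = 0.34 × 1.1180 = 0.3801
ln(S/K) + (r + σ²/2)T = ln(287/295) + (0.049 + 0.34²/2)·1.25 = -0.0275 + 0.1335 = 0.1060
d₁ = 0.1060 / 0.3801 = 0.2789 ≈ 0.28
d₂ = d₁ − σ√T = 0.2789 − 0.3801 = -0.1013 ≈ -0.10
Risk-neutral Pr[S_T > K] = N(d₂) = N(-0.10) = 0.4602

0.4602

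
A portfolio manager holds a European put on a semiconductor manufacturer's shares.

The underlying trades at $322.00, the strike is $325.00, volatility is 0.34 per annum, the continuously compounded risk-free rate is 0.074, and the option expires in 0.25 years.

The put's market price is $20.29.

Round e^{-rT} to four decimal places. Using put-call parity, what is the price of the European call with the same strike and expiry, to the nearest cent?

e^(−rT) = e^(−0.074·0.25) = 0.9817
Put-call parity: C − P = S − K·e^(−rT) = 322 − 325·0.9817 = 322 − 319.0525 = 2.9475
C = P + (C − P) = 20.29 + (2.9475) = 23.2375

$23.24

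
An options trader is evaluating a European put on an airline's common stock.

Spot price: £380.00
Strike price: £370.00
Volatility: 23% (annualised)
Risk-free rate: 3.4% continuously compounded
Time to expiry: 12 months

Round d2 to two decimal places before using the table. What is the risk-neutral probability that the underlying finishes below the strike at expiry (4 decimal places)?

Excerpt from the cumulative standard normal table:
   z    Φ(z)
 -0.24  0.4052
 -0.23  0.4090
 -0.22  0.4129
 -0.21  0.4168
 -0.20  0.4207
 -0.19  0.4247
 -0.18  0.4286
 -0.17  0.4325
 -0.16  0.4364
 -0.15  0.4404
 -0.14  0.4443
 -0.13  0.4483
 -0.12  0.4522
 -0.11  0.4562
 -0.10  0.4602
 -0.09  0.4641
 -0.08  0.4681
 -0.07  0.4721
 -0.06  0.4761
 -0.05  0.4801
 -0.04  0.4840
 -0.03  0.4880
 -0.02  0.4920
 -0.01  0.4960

0.4404

σ√T = 0.23 × 1.0000 = 0.2300
d₁ = [ln(380/370) + (0.034 + ½·0.23²)·1] / (σ√T) = (0.0267 + 0.0605) / 0.2300 = 0.3788 → 0.38
d₂ = 0.3788 − 0.2300 = 0.1488 → 0.15
Risk-neutral Pr[S_T < K] = N(−d₂) = N(-0.15) = 0.4404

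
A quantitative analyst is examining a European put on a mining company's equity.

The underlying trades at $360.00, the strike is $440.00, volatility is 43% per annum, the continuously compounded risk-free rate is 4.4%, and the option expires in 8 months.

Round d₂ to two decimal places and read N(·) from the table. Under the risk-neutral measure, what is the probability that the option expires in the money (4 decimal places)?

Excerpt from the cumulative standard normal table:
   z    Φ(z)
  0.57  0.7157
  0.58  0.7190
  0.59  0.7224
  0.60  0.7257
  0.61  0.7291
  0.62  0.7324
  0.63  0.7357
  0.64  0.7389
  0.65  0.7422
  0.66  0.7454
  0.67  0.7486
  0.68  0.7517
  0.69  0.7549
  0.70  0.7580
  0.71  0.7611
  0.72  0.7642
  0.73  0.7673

σ√T = 0.43 × 0.8165 = 0.3511
d₁ = [ln(360/440) + (0.044 + ½·0.43²)·0.6667] / (σ√T) = (-0.2007 + 0.0910) / 0.3511 = -0.3125 which rounds to -0.31
d₂ = -0.3125 − 0.3511 = -0.6636 which rounds to -0.66
Risk-neutral Pr[S_T < K] = N(−d₂) = N(0.66) = 0.7454

0.7454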